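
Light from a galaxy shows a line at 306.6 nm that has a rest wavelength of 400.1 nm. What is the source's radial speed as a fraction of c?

0.260c

λ'/λ₀ = 0.7663 < 1 (blueshift), so the source is approaching.
λ'/λ₀ = √((1 − β)/(1 + β)) for an approaching source ⇒ β = (1 − r²)/(1 + r²) with r = λ'/λ₀.
β = (1 − 0.5872)/(1 + 0.5872) ≈ 0.260.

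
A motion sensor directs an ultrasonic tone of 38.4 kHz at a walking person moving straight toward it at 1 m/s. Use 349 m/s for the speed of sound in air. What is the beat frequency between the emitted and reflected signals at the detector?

At the walking person (a moving observer), f₁ = f₀ · (v + u)/v = 38.4 × 350/349 ≈ 38.510 kHz.
The reflection then acts as a moving source: f₂ = f₁ · v/(v − u) ≈ 38.621 kHz.
Equivalently f₂ = f₀ · (v + u)/(v − u).
Beat frequency (with f₀ = 38400 Hz): |f₂ − f₀| = 2u·f₀/(v − u) = 2 × 1 × 38400/348 ≈ 221 Hz.

221 Hz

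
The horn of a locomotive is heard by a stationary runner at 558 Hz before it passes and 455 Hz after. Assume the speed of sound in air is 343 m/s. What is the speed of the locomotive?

f₁/f₂ = (v + v_s)/(v − v_s), so v_s = v · (f₁ − f₂)/(f₁ + f₂).
v_s = 343 × (558 − 455)/(558 + 455) = 343 × 103/1013 ≈ 35 m/s.

35 m/s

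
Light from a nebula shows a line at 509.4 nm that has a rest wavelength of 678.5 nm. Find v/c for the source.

λ'/λ₀ = 0.7508 < 1 (blueshift), so the source is approaching.
λ'/λ₀ = √((1 − β)/(1 + β)) for an approaching source ⇒ β = (1 − r²)/(1 + r²) with r = λ'/λ₀.
β = (1 − 0.5637)/(1 + 0.5637) ≈ 0.279.

0.279c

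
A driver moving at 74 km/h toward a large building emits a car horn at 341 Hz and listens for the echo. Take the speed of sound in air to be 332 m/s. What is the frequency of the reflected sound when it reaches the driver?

74 km/h = 20.56 m/s.
The large building receives the sound from a moving source: f₁ = f₀ · v/(v − v_e) = 341 × 332/311.44 ≈ 364 Hz.
On the return leg the driver is a moving observer: f₂ = f₁ · (v + v_e)/v = 364 × 352.56/332 ≈ 386 Hz.
Equivalently f₂ = f₀ · (v + v_e)/(v − v_e).

386 Hz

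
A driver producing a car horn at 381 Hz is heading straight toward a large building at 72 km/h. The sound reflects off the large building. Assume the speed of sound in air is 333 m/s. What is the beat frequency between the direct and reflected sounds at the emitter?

72 km/h = 20 m/s.
The large building receives the sound from a moving source: f₁ = f₀ · v/(v − v_e) = 381 × 333/313 ≈ 405.3 Hz.
On the return leg the driver is a moving observer: f₂ = f₁ · (v + v_e)/v = 405.3 × 353/333 ≈ 429.7 Hz.
Beat against the emitted tone: |f₂ − f₀| = 2v_e·f₀/(v − v_e) = 2 × 20 × 381/313 ≈ 48.7 Hz.

48.7 Hz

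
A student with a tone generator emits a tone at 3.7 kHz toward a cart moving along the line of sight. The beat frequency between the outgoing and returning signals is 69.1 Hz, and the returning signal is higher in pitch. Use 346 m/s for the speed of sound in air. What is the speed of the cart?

Double Doppler shift off a moving reflector: f₂ = f₀ · (v + u)/(v − u) (u > 0 toward emitter).
Returning signal is higher, so f₂ = f₀ + Δf = 3700 + 69.1 = 3769.1 Hz.
Rearranging, u = v · (f₂ − f₀)/(f₂ + f₀) = 346 × 69.1/7469.1 ≈ 3.2 m/s.
So the cart is moving at 3.2 m/s toward the emitter.

3.2 m/s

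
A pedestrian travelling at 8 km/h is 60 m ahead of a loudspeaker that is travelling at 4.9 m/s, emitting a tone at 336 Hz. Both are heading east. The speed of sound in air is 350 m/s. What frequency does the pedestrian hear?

8 km/h = 2.222 m/s.
The pedestrian is ahead, so the loudspeaker is moving toward it while the pedestrian is moving away from the loudspeaker.
With source approaching and observer receding, f' = f · (v − v_o)/(v − v_s).
f' = 336 × (350 − 2.222)/(350 − 4.9) = 336 × 347.78/345.1 ≈ 339 Hz.

339 Hz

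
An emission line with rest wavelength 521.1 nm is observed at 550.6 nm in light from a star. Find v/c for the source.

0.055c

λ'/λ₀ = 1.0566 > 1 (redshift), so the source is receding.
λ'/λ₀ = √((1 + β)/(1 − β)) for a receding source ⇒ β = (r² − 1)/(r² + 1) with r = λ'/λ₀.
β = (1.1164 − 1)/(1.1164 + 1) ≈ 0.055.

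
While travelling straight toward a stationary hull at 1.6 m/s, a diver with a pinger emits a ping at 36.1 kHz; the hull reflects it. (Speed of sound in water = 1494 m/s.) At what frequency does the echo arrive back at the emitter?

The hull receives the sound from a moving source: f₁ = f₀ · v/(v − v_e) = 36.1 × 1494/1492.4 ≈ 36.1 kHz.
On the return leg the diver with a pinger is a moving observer: f₂ = f₁ · (v + v_e)/v = 36.1 × 1495.6/1494 ≈ 36.2 kHz.

36.2 kHz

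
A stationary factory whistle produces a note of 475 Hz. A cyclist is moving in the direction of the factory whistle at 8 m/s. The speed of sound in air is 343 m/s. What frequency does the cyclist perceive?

Only the observer moves, toward the source, so f' = f · (v + v_o)/v.
f' = 475 × (343 + 8)/343 = 475 × 351/343 ≈ 486 Hz.

486 Hz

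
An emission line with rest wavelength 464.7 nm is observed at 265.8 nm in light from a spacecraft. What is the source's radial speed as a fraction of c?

λ'/λ₀ = 0.5720 < 1 (blueshift), so the source is approaching.
λ'/λ₀ = √((1 − β)/(1 + β)) for an approaching source ⇒ β = (1 − r²)/(1 + r²) with r = λ'/λ₀.
β = (1 − 0.3272)/(1 + 0.3272) ≈ 0.507.

0.507c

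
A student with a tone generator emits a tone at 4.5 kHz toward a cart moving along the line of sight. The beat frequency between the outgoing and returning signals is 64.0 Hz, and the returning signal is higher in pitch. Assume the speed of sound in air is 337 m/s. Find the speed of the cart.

2.38 m/s

Double Doppler shift off a moving reflector: f₂ = f₀ · (v + u)/(v − u) (u > 0 toward emitter).
Returning signal is higher, so f₂ = f₀ + Δf = 4500 + 64 = 4564 Hz.
Rearranging, u = v · (f₂ − f₀)/(f₂ + f₀) = 337 × 64/9064 ≈ 2.38 m/s.
So the cart is moving at 2.38 m/s toward the emitter.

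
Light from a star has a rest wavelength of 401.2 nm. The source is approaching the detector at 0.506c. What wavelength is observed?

229.8 nm

Relativistic Doppler for wavelength: λ' = λ₀ · √((1 − β)/(1 + β)).
λ' = 401.2 × √(0.4940/1.5060) = 401.2 × 0.57273 ≈ 229.8 nm.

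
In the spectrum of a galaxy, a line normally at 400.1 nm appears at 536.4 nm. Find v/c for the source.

λ'/λ₀ = 1.3407 > 1 (redshift), so the source is receding.
λ'/λ₀ = √((1 + β)/(1 − β)) for a receding source ⇒ β = (r² − 1)/(r² + 1) with r = λ'/λ₀.
β = (1.7974 − 1)/(1.7974 + 1) ≈ 0.285.

0.285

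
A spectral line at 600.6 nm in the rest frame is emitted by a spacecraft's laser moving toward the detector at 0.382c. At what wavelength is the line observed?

401.6 nm

Relativistic Doppler for wavelength: λ' = λ₀ · √((1 − β)/(1 + β)).
λ' = 600.6 × √(0.6180/1.3820) = 600.6 × 0.66871 ≈ 401.6 nm.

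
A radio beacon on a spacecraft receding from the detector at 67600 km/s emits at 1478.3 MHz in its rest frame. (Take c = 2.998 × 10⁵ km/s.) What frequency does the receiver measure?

β = v/c = 67600/299800 = 0.2255.
Relativistic Doppler for frequency: f' = f₀ · √((1 − β)/(1 + β)).
f' = 1478.3 × √(0.7745/1.2255) = 1478.3 × 0.79499 ≈ 1175.2 MHz.

1175.2 MHz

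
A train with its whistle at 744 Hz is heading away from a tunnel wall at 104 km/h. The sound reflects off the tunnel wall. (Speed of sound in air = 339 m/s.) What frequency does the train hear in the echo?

104 km/h = 28.89 m/s.
The tunnel wall receives the sound from a moving source: f₁ = f₀ · v/(v + v_e) = 744 × 339/367.89 ≈ 686 Hz.
On the return leg the train is a moving observer: f₂ = f₁ · (v − v_e)/v = 686 × 310.11/339 ≈ 627 Hz.

627 Hz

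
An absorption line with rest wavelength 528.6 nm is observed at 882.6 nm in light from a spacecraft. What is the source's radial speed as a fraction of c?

λ'/λ₀ = 1.6697 > 1 (redshift), so the source is receding.
λ'/λ₀ = √((1 + β)/(1 − β)) for a receding source ⇒ β = (r² − 1)/(r² + 1) with r = λ'/λ₀.
β = (2.7879 − 1)/(2.7879 + 1) ≈ 0.472.

0.472c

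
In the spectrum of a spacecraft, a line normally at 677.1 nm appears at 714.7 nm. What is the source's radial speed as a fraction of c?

0.054c

λ'/λ₀ = 1.0555 > 1 (redshift), so the source is receding.
λ'/λ₀ = √((1 + β)/(1 − β)) for a receding source ⇒ β = (r² − 1)/(r² + 1) with r = λ'/λ₀.
β = (1.1141 − 1)/(1.1141 + 1) ≈ 0.054.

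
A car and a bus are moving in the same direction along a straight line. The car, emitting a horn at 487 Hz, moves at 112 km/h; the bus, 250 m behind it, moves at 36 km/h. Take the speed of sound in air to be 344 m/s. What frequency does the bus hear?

460 Hz

112 km/h = 31.11 m/s; 36 km/h = 10 m/s.
The bus is behind, so the car is moving away from it while the bus is moving toward the car.
Both move, so f' = f · (v + v_o)/(v + v_s).
f' = 487 × (344 + 10)/(344 + 31.11) = 487 × 354/375.11 ≈ 460 Hz.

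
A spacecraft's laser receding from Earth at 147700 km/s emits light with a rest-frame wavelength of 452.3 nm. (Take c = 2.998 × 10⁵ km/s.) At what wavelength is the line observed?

775.8 nm

β = v/c = 147700/299800 = 0.4927.
Relativistic Doppler for wavelength: λ' = λ₀ · √((1 + β)/(1 − β)).
λ' = 452.3 × √(1.4927/0.5073) = 452.3 × 1.71527 ≈ 775.8 nm.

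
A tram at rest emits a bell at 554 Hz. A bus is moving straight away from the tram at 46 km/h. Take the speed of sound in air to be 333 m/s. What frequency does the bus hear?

533 Hz

46 km/h = 12.78 m/s.
Moving observer, stationary source: f' = f · (v − v_o)/v.
f' = 554 × (333 − 12.78)/333 = 554 × 320.22/333 ≈ 533 Hz.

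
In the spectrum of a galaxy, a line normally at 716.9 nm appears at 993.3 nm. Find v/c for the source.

λ'/λ₀ = 1.3855 > 1 (redshift), so the source is receding.
λ'/λ₀ = √((1 + β)/(1 − β)) for a receding source ⇒ β = (r² − 1)/(r² + 1) with r = λ'/λ₀.
β = (1.9197 − 1)/(1.9197 + 1) ≈ 0.315.

0.315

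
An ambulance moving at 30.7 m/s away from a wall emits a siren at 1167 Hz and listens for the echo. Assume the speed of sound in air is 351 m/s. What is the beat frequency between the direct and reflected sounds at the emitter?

188 Hz

The wall receives the sound from a moving source: f₁ = f₀ · v/(v + v_e) = 1167 × 351/381.7 ≈ 1073.1 Hz.
On the return leg the ambulance is a moving observer: f₂ = f₁ · (v − v_e)/v = 1073.1 × 320.3/351 ≈ 979.3 Hz.
Beat against the emitted tone: |f₂ − f₀| = 2v_e·f₀/(v + v_e) = 2 × 30.7 × 1167/381.7 ≈ 188 Hz.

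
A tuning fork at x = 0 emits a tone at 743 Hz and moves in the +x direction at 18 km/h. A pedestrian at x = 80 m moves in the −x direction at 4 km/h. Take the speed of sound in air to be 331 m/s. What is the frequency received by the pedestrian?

757 Hz

18 km/h = 5 m/s; 4 km/h = 1.111 m/s.
The observer lies on the +x side, so the source is heading toward the observer and the observer is heading toward the source.
With source approaching and observer approaching, f' = f · (v + v_o)/(v − v_s).
f' = 743 × (331 + 1.111)/(331 − 5) = 743 × 332.11/326 ≈ 757 Hz.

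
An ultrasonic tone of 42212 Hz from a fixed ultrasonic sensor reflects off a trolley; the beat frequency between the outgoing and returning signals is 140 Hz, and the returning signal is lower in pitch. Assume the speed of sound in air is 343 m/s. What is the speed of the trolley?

0.57 m/s

Double Doppler shift off a moving reflector: f₂ = f₀ · (v + u)/(v − u) (u > 0 toward emitter).
Returning signal is lower, so f₂ = f₀ − Δf = 42212 − 140 = 42072 Hz.
Rearranging, u = v · (f₂ − f₀)/(f₂ + f₀) = 343 × -140/84284 ≈ -0.57 m/s.
So the trolley is moving at 0.57 m/s away from the emitter.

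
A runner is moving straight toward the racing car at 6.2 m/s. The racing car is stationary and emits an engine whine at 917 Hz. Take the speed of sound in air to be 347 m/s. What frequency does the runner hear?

933 Hz

Only the observer moves, toward the source, so f' = f · (v + v_o)/v.
f' = 917 × (347 + 6.2)/347 = 917 × 353.2/347 ≈ 933 Hz.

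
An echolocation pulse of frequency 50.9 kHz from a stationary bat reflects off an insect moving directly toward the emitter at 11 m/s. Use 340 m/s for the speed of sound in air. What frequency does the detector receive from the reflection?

54.3 kHz

At the insect (a moving observer), f₁ = f₀ · (v + u)/v = 50.9 × 351/340 ≈ 52.5 kHz.
On reflection it acts as a source moving toward the stationary detector: f₂ = f₁ · v/(v − u) = 52.5 × 340/329 ≈ 54.3 kHz.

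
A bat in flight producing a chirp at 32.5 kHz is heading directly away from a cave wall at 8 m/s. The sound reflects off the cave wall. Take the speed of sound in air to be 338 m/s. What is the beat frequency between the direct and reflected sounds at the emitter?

1503 Hz

The cave wall receives the sound from a moving source: f₁ = f₀ · v/(v + v_e) = 32.5 × 338/346 ≈ 31.749 kHz.
On the return leg the bat in flight is a moving observer: f₂ = f₁ · (v − v_e)/v = 31.749 × 330/338 ≈ 30.997 kHz.
Equivalently f₂ = f₀ · (v − v_e)/(v + v_e).
Beat against the emitted tone (with f₀ = 32500 Hz): |f₂ − f₀| = 2v_e·f₀/(v + v_e) = 2 × 8 × 32500/346 ≈ 1503 Hz.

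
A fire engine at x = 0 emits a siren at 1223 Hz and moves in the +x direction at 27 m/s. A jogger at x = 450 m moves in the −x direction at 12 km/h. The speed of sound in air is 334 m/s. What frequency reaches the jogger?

1344 Hz

12 km/h = 3.333 m/s.
The observer lies on the +x side, so the source is heading toward the observer and the observer is heading toward the source.
Both move, so f' = f · (v + v_o)/(v − v_s).
f' = 1223 × (334 + 3.333)/(334 − 27) = 1223 × 337.33/307 ≈ 1344 Hz.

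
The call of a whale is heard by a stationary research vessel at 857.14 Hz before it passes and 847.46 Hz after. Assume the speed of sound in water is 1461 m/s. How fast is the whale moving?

f₁/f₂ = (v + v_s)/(v − v_s), so v_s = v · (f₁ − f₂)/(f₁ + f₂).
v_s = 1461 × (857.14 − 847.46)/(857.14 + 847.46) = 1461 × 9.68/1704.60 ≈ 8.3 m/s.

8.3 m/s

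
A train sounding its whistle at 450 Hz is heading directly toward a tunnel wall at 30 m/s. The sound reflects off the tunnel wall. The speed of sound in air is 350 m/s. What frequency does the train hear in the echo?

534 Hz

The tunnel wall receives the sound from a moving source: f₁ = f₀ · v/(v − v_e) = 450 × 350/320 ≈ 492 Hz.
On the return leg the train is a moving observer: f₂ = f₁ · (v + v_e)/v = 492 × 380/350 ≈ 534 Hz.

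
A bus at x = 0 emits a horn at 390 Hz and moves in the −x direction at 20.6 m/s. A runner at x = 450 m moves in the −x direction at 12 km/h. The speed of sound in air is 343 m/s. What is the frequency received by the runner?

371 Hz

12 km/h = 3.333 m/s.
The observer lies on the +x side, so the source is heading away from the observer and the observer is heading toward the source.
General Doppler shift: f' = f · (v + v_o)/(v + v_s).
f' = 390 × (343 + 3.333)/(343 + 20.6) = 390 × 346.33/363.6 ≈ 371 Hz.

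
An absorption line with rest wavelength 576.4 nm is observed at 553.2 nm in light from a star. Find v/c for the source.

λ'/λ₀ = 0.9598 < 1 (blueshift), so the source is approaching.
λ'/λ₀ = √((1 − β)/(1 + β)) for an approaching source ⇒ β = (1 − r²)/(1 + r²) with r = λ'/λ₀.
β = (1 − 0.9211)/(1 + 0.9211) ≈ 0.041.

0.041c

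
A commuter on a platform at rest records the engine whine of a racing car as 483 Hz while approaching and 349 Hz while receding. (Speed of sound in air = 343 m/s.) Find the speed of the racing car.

f₁/f₂ = (v + v_s)/(v − v_s), so v_s = v · (f₁ − f₂)/(f₁ + f₂).
v_s = 343 × (483 − 349)/(483 + 349) = 343 × 134/832 ≈ 55 m/s.

55 m/s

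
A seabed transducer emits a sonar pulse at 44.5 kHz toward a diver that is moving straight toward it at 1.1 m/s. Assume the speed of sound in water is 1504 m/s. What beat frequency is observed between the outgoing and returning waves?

65 Hz

The diver first receives the wave as a moving observer: f₁ = f₀ · (v + u)/v = 44.5 × (1504 + 1.1)/1504 ≈ 44.5325 kHz.
On reflection it acts as a source moving toward the stationary detector: f₂ = f₁ · v/(v − u) = 44.5325 × 1504/1502.9 ≈ 44.5651 kHz.
Beat frequency (with f₀ = 44500 Hz): |f₂ − f₀| = 2u·f₀/(v − u) = 2 × 1.1 × 44500/1502.9 ≈ 65 Hz.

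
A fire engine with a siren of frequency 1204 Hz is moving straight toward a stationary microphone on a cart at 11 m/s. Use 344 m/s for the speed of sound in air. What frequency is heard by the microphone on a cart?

1244 Hz

Moving source, stationary observer: f' = f · v/(v − v_s) since the source is approaching.
f' = 1204 × 344/(344 − 11) = 1204 × 344/333 ≈ 1244 Hz.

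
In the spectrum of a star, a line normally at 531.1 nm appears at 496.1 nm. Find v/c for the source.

λ'/λ₀ = 0.9341 < 1 (blueshift), so the source is approaching.
λ'/λ₀ = √((1 − β)/(1 + β)) for an approaching source ⇒ β = (1 − r²)/(1 + r²) with r = λ'/λ₀.
β = (1 − 0.8725)/(1 + 0.8725) ≈ 0.068.

0.068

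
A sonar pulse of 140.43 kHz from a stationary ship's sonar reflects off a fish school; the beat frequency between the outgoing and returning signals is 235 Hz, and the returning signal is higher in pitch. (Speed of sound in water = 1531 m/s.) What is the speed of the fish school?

Double Doppler shift off a moving reflector: f₂ = f₀ · (v + u)/(v − u) (u > 0 toward emitter).
Returning signal is higher, so f₂ = f₀ + Δf = 140430 + 235 = 140665 Hz.
Rearranging, u = v · (f₂ − f₀)/(f₂ + f₀) = 1531 × 235/281095 ≈ 1.28 m/s.
So the fish school is moving at 1.28 m/s toward the emitter.

1.28 m/s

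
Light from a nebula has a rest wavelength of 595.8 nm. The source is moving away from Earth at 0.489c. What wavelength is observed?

Relativistic Doppler for wavelength: λ' = λ₀ · √((1 + β)/(1 − β)).
λ' = 595.8 × √(1.4890/0.5110) = 595.8 × 1.70701 ≈ 1017.0 nm.

1017.0 nm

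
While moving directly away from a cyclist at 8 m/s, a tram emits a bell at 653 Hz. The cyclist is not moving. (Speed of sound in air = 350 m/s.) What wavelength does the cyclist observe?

Moving source, stationary observer: f' = f · v/(v + v_s) since the source is receding.
f' = 653 × 350/(350 + 8) ≈ 638 Hz.
λ' = v/f' = 350/638.408 ≈ 54.8 cm.

54.8 cm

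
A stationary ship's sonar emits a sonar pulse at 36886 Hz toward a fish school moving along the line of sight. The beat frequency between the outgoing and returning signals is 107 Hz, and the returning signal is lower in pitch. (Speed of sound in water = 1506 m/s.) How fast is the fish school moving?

Double Doppler shift off a moving reflector: f₂ = f₀ · (v + u)/(v − u) (u > 0 toward emitter).
Returning signal is lower, so f₂ = f₀ − Δf = 36886 − 107 = 36779 Hz.
Rearranging, u = v · (f₂ − f₀)/(f₂ + f₀) = 1506 × -107/73665 ≈ -2.19 m/s.
So the fish school is moving at 2.19 m/s away from the emitter.

2.19 m/s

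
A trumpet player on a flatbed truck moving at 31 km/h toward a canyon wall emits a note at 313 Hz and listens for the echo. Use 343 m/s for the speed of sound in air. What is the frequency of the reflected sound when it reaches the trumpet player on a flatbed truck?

31 km/h = 8.611 m/s.
The canyon wall receives the sound from a moving source: f₁ = f₀ · v/(v − v_e) = 313 × 343/334.39 ≈ 321 Hz.
On the return leg the trumpet player on a flatbed truck is a moving observer: f₂ = f₁ · (v + v_e)/v = 321 × 351.61/343 ≈ 329 Hz.
Equivalently f₂ = f₀ · (v + v_e)/(v − v_e).

329 Hz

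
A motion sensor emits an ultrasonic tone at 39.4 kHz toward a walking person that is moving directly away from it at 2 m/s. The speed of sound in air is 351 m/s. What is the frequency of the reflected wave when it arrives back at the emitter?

At the walking person (a moving observer), f₁ = f₀ · (v − u)/v = 39.4 × 349/351 ≈ 39.2 kHz.
On reflection it acts as a source moving away from the stationary detector: f₂ = f₁ · v/(v + u) = 39.2 × 351/353 ≈ 39.0 kHz.

39.0 kHz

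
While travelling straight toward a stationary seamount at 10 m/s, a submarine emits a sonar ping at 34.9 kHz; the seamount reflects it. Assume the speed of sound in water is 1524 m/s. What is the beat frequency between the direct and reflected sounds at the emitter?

461 Hz

The seamount receives the sound from a moving source: f₁ = f₀ · v/(v − v_e) = 34.9 × 1524/1514 ≈ 35.131 kHz.
On the return leg the submarine is a moving observer: f₂ = f₁ · (v + v_e)/v = 35.131 × 1534/1524 ≈ 35.361 kHz.
Equivalently f₂ = f₀ · (v + v_e)/(v − v_e).
Beat against the emitted tone (with f₀ = 34900 Hz): |f₂ − f₀| = 2v_e·f₀/(v − v_e) = 2 × 10 × 34900/1514 ≈ 461 Hz.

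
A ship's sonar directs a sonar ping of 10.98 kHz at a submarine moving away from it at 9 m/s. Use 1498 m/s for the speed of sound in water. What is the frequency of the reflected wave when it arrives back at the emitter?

The submarine first receives the wave as a moving observer: f₁ = f₀ · (v − u)/v = 10.98 × (1498 − 9)/1498 ≈ 10.91 kHz.
The reflection then acts as a moving source: f₂ = f₁ · v/(v + u) ≈ 10.85 kHz.
Equivalently f₂ = f₀ · (v − u)/(v + u).

10.85 kHz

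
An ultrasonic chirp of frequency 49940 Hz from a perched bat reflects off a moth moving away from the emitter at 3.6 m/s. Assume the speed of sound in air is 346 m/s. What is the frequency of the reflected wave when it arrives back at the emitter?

At the moth (a moving observer), f₁ = f₀ · (v − u)/v = 49940 × 342.4/346 ≈ 49420 Hz.
The reflection then acts as a moving source: f₂ = f₁ · v/(v + u) ≈ 48911 Hz.
Equivalently f₂ = f₀ · (v − u)/(v + u).

48911 Hz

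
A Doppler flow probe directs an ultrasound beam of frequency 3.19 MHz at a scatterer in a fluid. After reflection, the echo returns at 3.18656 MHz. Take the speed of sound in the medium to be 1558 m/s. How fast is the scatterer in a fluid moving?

0.84 m/s

Double Doppler shift off a moving reflector: f₂ = f₀ · (v + u)/(v − u) (u > 0 toward emitter).
Rearranging, u = v · (f₂ − f₀)/(f₂ + f₀) = 1558 × -0.00344/6.37656 ≈ -0.84 m/s.
So the scatterer in a fluid is moving at 0.84 m/s away from the emitter.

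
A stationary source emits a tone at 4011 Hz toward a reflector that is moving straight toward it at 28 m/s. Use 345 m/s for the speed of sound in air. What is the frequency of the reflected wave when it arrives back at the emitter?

4720 Hz

At the reflector (a moving observer), f₁ = f₀ · (v + u)/v = 4011 × 373/345 ≈ 4337 Hz.
On reflection it acts as a source moving toward the stationary detector: f₂ = f₁ · v/(v − u) = 4337 × 345/317 ≈ 4720 Hz.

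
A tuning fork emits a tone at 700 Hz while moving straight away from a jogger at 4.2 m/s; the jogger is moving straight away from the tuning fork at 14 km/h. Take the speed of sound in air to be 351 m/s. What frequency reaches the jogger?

684 Hz

14 km/h = 3.889 m/s.
With source receding and observer receding, f' = f · (v − v_o)/(v + v_s).
f' = 700 × (351 − 3.889)/(351 + 4.2) = 700 × 347.11/355.2 ≈ 684 Hz.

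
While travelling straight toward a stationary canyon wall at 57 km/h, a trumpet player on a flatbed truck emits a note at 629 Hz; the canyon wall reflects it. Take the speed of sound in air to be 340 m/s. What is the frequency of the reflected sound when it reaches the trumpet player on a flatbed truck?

57 km/h = 15.83 m/s.
The canyon wall receives the sound from a moving source: f₁ = f₀ · v/(v − v_e) = 629 × 340/324.17 ≈ 660 Hz.
On the return leg the trumpet player on a flatbed truck is a moving observer: f₂ = f₁ · (v + v_e)/v = 660 × 355.83/340 ≈ 690 Hz.

690 Hz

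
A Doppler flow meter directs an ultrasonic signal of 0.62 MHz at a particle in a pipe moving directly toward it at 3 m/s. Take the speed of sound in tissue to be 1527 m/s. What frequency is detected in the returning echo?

0.6224 MHz

At the particle in a pipe (a moving observer), f₁ = f₀ · (v + u)/v = 0.62 × 1530/1527 ≈ 0.6212 MHz.
On reflection it acts as a source moving toward the stationary detector: f₂ = f₁ · v/(v − u) = 0.6212 × 1527/1524 ≈ 0.6224 MHz.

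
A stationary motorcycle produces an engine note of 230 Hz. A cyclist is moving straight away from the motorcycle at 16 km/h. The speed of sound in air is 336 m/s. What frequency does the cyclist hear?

16 km/h = 4.444 m/s.
Only the observer moves, away from the source, so f' = f · (v − v_o)/v.
f' = 230 × (336 − 4.444)/336 = 230 × 331.56/336 ≈ 227 Hz.

227 Hz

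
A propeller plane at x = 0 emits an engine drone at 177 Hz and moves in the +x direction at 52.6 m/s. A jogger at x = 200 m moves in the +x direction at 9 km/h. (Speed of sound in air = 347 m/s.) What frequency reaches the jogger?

9 km/h = 2.5 m/s.
The observer lies on the +x side, so the source is heading toward the observer and the observer is heading away from the source.
General Doppler shift: f' = f · (v − v_o)/(v − v_s).
f' = 177 × (347 − 2.5)/(347 − 52.6) = 177 × 344.5/294.4 ≈ 207 Hz.

207 Hz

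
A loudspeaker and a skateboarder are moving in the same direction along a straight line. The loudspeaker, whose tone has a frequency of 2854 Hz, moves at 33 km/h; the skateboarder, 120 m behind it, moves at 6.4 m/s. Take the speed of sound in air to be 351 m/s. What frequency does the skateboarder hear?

33 km/h = 9.167 m/s.
The skateboarder is behind, so the loudspeaker is moving away from it while the skateboarder is moving toward the loudspeaker.
Both move, so f' = f · (v + v_o)/(v + v_s).
f' = 2854 × (351 + 6.4)/(351 + 9.167) = 2854 × 357.4/360.17 ≈ 2832 Hz.

2832 Hz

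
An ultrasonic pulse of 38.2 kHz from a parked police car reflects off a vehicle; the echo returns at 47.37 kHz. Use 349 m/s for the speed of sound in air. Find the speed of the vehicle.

Double Doppler shift off a moving reflector: f₂ = f₀ · (v + u)/(v − u) (u > 0 toward emitter).
Rearranging, u = v · (f₂ − f₀)/(f₂ + f₀) = 349 × 9.17/85.57 ≈ 37 m/s.
So the vehicle is moving at 37 m/s toward the emitter.

37 m/s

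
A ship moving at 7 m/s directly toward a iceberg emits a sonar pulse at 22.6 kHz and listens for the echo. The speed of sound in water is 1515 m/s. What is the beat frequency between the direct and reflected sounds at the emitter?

The iceberg receives the sound from a moving source: f₁ = f₀ · v/(v − v_e) = 22.6 × 1515/1508 ≈ 22.705 kHz.
On the return leg the ship is a moving observer: f₂ = f₁ · (v + v_e)/v = 22.705 × 1522/1515 ≈ 22.810 kHz.
Equivalently f₂ = f₀ · (v + v_e)/(v − v_e).
Beat against the emitted tone (with f₀ = 22600 Hz): |f₂ − f₀| = 2v_e·f₀/(v − v_e) = 2 × 7 × 22600/1508 ≈ 210 Hz.

210 Hz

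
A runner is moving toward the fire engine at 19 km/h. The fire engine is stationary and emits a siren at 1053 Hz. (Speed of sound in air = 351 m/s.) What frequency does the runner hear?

19 km/h = 5.278 m/s.
Moving observer, stationary source: f' = f · (v + v_o)/v.
f' = 1053 × (351 + 5.278)/351 = 1053 × 356.28/351 ≈ 1069 Hz.

1069 Hz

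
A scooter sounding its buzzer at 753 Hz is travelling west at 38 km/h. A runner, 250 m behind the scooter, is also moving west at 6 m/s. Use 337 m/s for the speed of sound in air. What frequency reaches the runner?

38 km/h = 10.56 m/s.
The runner is behind, so the scooter is moving away from it while the runner is moving toward the scooter.
Both move, so f' = f · (v + v_o)/(v + v_s).
f' = 753 × (337 + 6)/(337 + 10.56) = 753 × 343/347.56 ≈ 743 Hz.

743 Hz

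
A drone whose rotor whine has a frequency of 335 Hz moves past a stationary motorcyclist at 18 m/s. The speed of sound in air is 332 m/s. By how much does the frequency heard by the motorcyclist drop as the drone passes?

Approaching: f₁ = f · v/(v − v_s) = 335 × 332/314 ≈ 354.2 Hz.
Receding: f₂ = f · v/(v + v_s) = 335 × 332/350 ≈ 317.8 Hz.
Drop: f₁ − f₂ = 2f·v·v_s/(v² − v_s²) = 2 × 335 × 332 × 18/(332² − 18²) ≈ 36.4 Hz.

36.4 Hz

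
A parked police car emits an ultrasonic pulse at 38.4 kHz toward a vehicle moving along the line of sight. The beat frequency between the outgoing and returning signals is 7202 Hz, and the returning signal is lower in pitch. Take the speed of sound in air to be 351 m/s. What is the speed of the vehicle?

36 m/s

Double Doppler shift off a moving reflector: f₂ = f₀ · (v + u)/(v − u) (u > 0 toward emitter).
Returning signal is lower, so f₂ = f₀ − Δf = 38400 − 7202 = 31198 Hz.
Rearranging, u = v · (f₂ − f₀)/(f₂ + f₀) = 351 × -7202/69598 ≈ -36 m/s.
So the vehicle is moving at 36 m/s away from the emitter.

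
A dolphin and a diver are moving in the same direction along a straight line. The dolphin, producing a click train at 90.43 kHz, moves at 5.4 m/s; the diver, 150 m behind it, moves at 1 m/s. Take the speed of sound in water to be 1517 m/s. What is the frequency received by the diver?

90.2 kHz

The diver is behind, so the dolphin is moving away from it while the diver is moving toward the dolphin.
Both move, so f' = f · (v + v_o)/(v + v_s).
f' = 90.43 × (1517 + 1)/(1517 + 5.4) = 90.43 × 1518/1522.4 ≈ 90.2 kHz.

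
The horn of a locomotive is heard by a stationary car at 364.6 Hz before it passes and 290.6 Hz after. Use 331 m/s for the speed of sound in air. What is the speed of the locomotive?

f₁/f₂ = (v + v_s)/(v − v_s), so v_s = v · (f₁ − f₂)/(f₁ + f₂).
v_s = 331 × (364.6 − 290.6)/(364.6 + 290.6) = 331 × 74.0/655.2 ≈ 37 m/s.

37 m/s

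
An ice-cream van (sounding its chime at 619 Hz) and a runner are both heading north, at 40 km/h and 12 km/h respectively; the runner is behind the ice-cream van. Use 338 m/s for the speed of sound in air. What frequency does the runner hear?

40 km/h = 11.11 m/s; 12 km/h = 3.333 m/s.
The runner is behind, so the ice-cream van is moving away from it while the runner is moving toward the ice-cream van.
General Doppler shift: f' = f · (v + v_o)/(v + v_s).
f' = 619 × (338 + 3.333)/(338 + 11.11) = 619 × 341.33/349.11 ≈ 605 Hz.

605 Hz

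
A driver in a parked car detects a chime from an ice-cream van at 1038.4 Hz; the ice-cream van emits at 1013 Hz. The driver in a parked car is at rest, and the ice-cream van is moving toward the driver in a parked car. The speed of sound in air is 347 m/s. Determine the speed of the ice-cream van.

f' = f · v/(v − v_s) ⇒ v_s = v · |1 − f/f'|.
v_s = 347 × |1 − 1013/1038.4| = 347 × 0.02446 ≈ 8.5 m/s.

8.5 m/s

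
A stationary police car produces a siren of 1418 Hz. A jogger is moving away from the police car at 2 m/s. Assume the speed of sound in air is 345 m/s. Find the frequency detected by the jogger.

Only the observer moves, away from the source, so f' = f · (v − v_o)/v.
f' = 1418 × (345 − 2)/345 = 1418 × 343/345 ≈ 1410 Hz.

1410 Hz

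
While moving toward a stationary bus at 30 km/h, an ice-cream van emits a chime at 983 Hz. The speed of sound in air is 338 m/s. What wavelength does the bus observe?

33.5 cm

30 km/h = 8.333 m/s.
Moving source, stationary observer: f' = f · v/(v − v_s) since the source is approaching.
f' = 983 × 338/(338 − 8.333) ≈ 1008 Hz.
λ' = v/f' = 338/1007.85 ≈ 33.5 cm.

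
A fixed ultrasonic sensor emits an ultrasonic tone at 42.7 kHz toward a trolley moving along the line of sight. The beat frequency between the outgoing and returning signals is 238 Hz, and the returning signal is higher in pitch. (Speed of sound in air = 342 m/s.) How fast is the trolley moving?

Double Doppler shift off a moving reflector: f₂ = f₀ · (v + u)/(v − u) (u > 0 toward emitter).
Returning signal is higher, so f₂ = f₀ + Δf = 42700 + 238 = 42938 Hz.
Rearranging, u = v · (f₂ − f₀)/(f₂ + f₀) = 342 × 238/85638 ≈ 0.95 m/s.
So the trolley is moving at 0.95 m/s toward the emitter.

0.95 m/s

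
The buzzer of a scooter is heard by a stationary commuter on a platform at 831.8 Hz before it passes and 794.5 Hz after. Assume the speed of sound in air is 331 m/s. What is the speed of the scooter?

7.6 m/s

f₁/f₂ = (v + v_s)/(v − v_s), so v_s = v · (f₁ − f₂)/(f₁ + f₂).
v_s = 331 × (831.8 − 794.5)/(831.8 + 794.5) = 331 × 37.3/1626.3 ≈ 7.6 m/s.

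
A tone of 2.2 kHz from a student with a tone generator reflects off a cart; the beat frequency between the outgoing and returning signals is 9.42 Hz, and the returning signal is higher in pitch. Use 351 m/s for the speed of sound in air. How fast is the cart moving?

Double Doppler shift off a moving reflector: f₂ = f₀ · (v + u)/(v − u) (u > 0 toward emitter).
Returning signal is higher, so f₂ = f₀ + Δf = 2200 + 9.42 = 2209.42 Hz.
Rearranging, u = v · (f₂ − f₀)/(f₂ + f₀) = 351 × 9.42/4409.42 ≈ 0.75 m/s.
So the cart is moving at 0.75 m/s toward the emitter.

0.75 m/s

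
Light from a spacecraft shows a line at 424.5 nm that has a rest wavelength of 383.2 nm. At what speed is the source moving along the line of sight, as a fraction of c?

0.102c

λ'/λ₀ = 1.1078 > 1 (redshift), so the source is receding.
λ'/λ₀ = √((1 + β)/(1 − β)) for a receding source ⇒ β = (r² − 1)/(r² + 1) with r = λ'/λ₀.
β = (1.2272 − 1)/(1.2272 + 1) ≈ 0.102.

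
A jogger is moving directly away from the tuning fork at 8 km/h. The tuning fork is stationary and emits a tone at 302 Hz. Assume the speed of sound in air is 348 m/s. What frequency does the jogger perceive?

8 km/h = 2.222 m/s.
Moving observer, stationary source: f' = f · (v − v_o)/v.
f' = 302 × (348 − 2.222)/348 = 302 × 345.78/348 ≈ 300 Hz.

300 Hz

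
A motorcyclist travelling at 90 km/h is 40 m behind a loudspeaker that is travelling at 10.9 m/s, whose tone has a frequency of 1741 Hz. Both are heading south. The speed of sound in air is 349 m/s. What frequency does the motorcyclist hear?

90 km/h = 25 m/s.
The motorcyclist is behind, so the loudspeaker is moving away from it while the motorcyclist is moving toward the loudspeaker.
General Doppler shift: f' = f · (v + v_o)/(v + v_s).
f' = 1741 × (349 + 25)/(349 + 10.9) = 1741 × 374/359.9 ≈ 1809 Hz.

1809 Hz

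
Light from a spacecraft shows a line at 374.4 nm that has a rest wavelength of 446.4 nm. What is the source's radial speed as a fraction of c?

0.174

λ'/λ₀ = 0.8387 < 1 (blueshift), so the source is approaching.
λ'/λ₀ = √((1 − β)/(1 + β)) for an approaching source ⇒ β = (1 − r²)/(1 + r²) with r = λ'/λ₀.
β = (1 − 0.7034)/(1 + 0.7034) ≈ 0.174.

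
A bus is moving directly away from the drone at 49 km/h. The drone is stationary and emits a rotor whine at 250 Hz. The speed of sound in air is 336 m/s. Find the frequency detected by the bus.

240 Hz

49 km/h = 13.61 m/s.
Only the observer moves, away from the source, so f' = f · (v − v_o)/v.
f' = 250 × (336 − 13.61)/336 = 250 × 322.39/336 ≈ 240 Hz.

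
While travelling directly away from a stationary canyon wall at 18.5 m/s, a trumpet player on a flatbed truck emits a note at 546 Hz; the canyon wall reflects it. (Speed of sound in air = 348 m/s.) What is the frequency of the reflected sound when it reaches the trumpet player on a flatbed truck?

The canyon wall receives the sound from a moving source: f₁ = f₀ · v/(v + v_e) = 546 × 348/366.5 ≈ 518 Hz.
On the return leg the trumpet player on a flatbed truck is a moving observer: f₂ = f₁ · (v − v_e)/v = 518 × 329.5/348 ≈ 491 Hz.

491 Hz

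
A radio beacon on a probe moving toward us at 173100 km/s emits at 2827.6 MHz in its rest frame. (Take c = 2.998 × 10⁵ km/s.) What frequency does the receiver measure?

5462.8 MHz

β = v/c = 173100/299800 = 0.5774.
Relativistic Doppler for frequency: f' = f₀ · √((1 + β)/(1 − β)).
f' = 2827.6 × √(1.5774/0.4226) = 2827.6 × 1.93195 ≈ 5462.8 MHz.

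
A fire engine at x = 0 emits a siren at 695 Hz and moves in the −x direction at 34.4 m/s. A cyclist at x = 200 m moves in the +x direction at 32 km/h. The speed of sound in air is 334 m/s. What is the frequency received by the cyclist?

613 Hz

32 km/h = 8.889 m/s.
The observer lies on the +x side, so the source is heading away from the observer and the observer is heading away from the source.
Both move, so f' = f · (v − v_o)/(v + v_s).
f' = 695 × (334 − 8.889)/(334 + 34.4) = 695 × 325.11/368.4 ≈ 613 Hz.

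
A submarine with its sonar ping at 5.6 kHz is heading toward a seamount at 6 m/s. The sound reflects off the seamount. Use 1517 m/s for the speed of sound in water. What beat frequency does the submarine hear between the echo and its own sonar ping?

44.5 Hz

The seamount receives the sound from a moving source: f₁ = f₀ · v/(v − v_e) = 5.6 × 1517/1511 ≈ 5.6222 kHz.
On the return leg the submarine is a moving observer: f₂ = f₁ · (v + v_e)/v = 5.6222 × 1523/1517 ≈ 5.6445 kHz.
Beat against the emitted tone (with f₀ = 5600 Hz): |f₂ − f₀| = 2v_e·f₀/(v − v_e) = 2 × 6 × 5600/1511 ≈ 44.5 Hz.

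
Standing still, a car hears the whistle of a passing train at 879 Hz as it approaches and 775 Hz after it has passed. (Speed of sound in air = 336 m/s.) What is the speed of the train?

21.1 m/s

f₁/f₂ = (v + v_s)/(v − v_s), so v_s = v · (f₁ − f₂)/(f₁ + f₂).
v_s = 336 × (879 − 775)/(879 + 775) = 336 × 104/1654 ≈ 21.1 m/s.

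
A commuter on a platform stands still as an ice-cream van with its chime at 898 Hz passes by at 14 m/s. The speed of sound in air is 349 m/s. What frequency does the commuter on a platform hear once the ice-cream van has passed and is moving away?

Receding: f₂ = f · v/(v + v_s) = 898 × 349/363 ≈ 863 Hz.

863 Hz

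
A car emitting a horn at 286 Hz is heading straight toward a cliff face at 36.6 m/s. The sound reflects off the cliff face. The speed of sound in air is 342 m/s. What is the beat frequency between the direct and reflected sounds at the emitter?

The cliff face receives the sound from a moving source: f₁ = f₀ · v/(v − v_e) = 286 × 342/305.4 ≈ 320.3 Hz.
On the return leg the car is a moving observer: f₂ = f₁ · (v + v_e)/v = 320.3 × 378.6/342 ≈ 354.6 Hz.
Equivalently f₂ = f₀ · (v + v_e)/(v − v_e).
Beat against the emitted tone: |f₂ − f₀| = 2v_e·f₀/(v − v_e) = 2 × 36.6 × 286/305.4 ≈ 69 Hz.

69 Hz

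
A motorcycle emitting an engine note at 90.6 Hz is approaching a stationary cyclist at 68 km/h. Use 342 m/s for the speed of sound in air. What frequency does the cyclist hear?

68 km/h = 18.89 m/s.
With the source moving toward a stationary observer, f' = f · v/(v − v_s).
f' = 90.6 × 342/(342 − 18.89) = 90.6 × 342/323.1 ≈ 96 Hz.

96 Hz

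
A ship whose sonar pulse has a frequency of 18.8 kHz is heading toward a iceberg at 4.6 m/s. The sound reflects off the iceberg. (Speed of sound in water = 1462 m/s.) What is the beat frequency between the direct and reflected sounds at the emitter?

119 Hz

The iceberg receives the sound from a moving source: f₁ = f₀ · v/(v − v_e) = 18.8 × 1462/1457.4 ≈ 18.8593 kHz.
On the return leg the ship is a moving observer: f₂ = f₁ · (v + v_e)/v = 18.8593 × 1466.6/1462 ≈ 18.9187 kHz.
Beat against the emitted tone (with f₀ = 18800 Hz): |f₂ − f₀| = 2v_e·f₀/(v − v_e) = 2 × 4.6 × 18800/1457.4 ≈ 119 Hz.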